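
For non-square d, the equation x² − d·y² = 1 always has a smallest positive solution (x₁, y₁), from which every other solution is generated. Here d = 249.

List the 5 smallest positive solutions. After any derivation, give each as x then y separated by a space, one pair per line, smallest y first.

√249 → a₀=15, period (1,3,1,1,5,…,3,1,30); ℓ=16 even so k=15
a_0=15:  p_0=15·1+0=15,  q_0=15·0+1=1
…
a_2=3:  p_2=3·16+15=63,  q_2=3·1+1=4
…
a_9=3:  p_9=3·36751+3582=113835,  q_9=3·2329+227=7214
…
a_11=5:  p_11=5·150586+113835=866765,  q_11=5·9543+7214=54929
…
a_14=3:  p_14=3·1884116+1017351=6669699,  q_14=3·119401+64472=422675
a_15=1:  p_15=1·6669699+1884116=8553815,  q_15=1·422675+119401=542076
→ (8553815, 542076).  Check: 8553815²=73167751054225, 249·542076²=73167751054224, difference 1.
n=2: (8553815,542076)∘(8553815,542076) = (8553815·8553815+249·542076·542076, 8553815·542076+542076·8553815) = (146335502108449,9273635639880)
n=3: (146335502108449,9273635639880)∘(8553815,542076) = (8553815·146335502108449+249·542076·9273635639880, 8553815·9273635639880+542076·146335502108449) = (2503453625935556812055,158649927281879742324)
n=4: (2503453625935556812055,158649927281879742324)∘(8553815,542076) = (8553815·2503453625935556812055+249·542076·158649927281879742324, 8553815·158649927281879742324+542076·2503453625935556812055) = (42828158354663763449114371201,2714124255465295062538692240)
n=5: (42828158354663763449114371201,2714124255465295062538692240)∘(8553815,542076) = (8553815·42828158354663763449114371201+249·542076·2714124255465295062538692240, 8553815·2714124255465295062538692240+542076·42828158354663763449114371201) = (732688286712993936041346554632551575,46432233536525587120811525646048876)

8553815 542076
146335502108449 9273635639880
2503453625935556812055 158649927281879742324
42828158354663763449114371201 2714124255465295062538692240
732688286712993936041346554632551575 46432233536525587120811525646048876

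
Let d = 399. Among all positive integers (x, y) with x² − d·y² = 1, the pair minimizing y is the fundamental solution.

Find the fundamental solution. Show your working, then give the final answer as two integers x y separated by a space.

20 1

√399 → a₀=19, period (1,38); ℓ=2 even so k=1
k=0  a_k=19  p_k/q_k = 19/1
k=1  a_k=1  p_k/q_k = 20/1
fundamental: x₁=20, y₁=1  (since 400 − 399·1 = 1)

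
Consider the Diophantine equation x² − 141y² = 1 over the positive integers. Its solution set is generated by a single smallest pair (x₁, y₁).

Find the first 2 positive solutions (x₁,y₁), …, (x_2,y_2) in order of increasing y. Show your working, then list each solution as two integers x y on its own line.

95 8
18049 1520

d=141: √d = [11; 1,6,1,22] (ℓ=4, even), read p_3/q_3
i=0: a=11 ⇒ p=11, q=1
…
i=2: a=6 ⇒ p=83, q=7
i=3: a=1 ⇒ p=95, q=8
→ (95, 8).  Check: 95²=9025, 141·8²=9024, difference 1.
(95+8√141)^2 = 18049 + 1520√141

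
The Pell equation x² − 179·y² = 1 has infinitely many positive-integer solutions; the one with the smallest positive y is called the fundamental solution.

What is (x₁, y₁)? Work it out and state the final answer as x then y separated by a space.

√179 → a₀=13, period (2,1,1,1,3,…,1,2,26); ℓ=14 even so k=13
i=0: a=13 ⇒ p=13, q=1
i=1: a=2 ⇒ p=27, q=2
…
i=4: a=1 ⇒ p=107, q=8
…
i=6: a=5 ⇒ p=2047, q=153
i=7: a=13 ⇒ p=26999, q=2018
…
i=9: a=3 ⇒ p=438125, q=32747
…
i=11: a=1 ⇒ p=1013292, q=75737
i=12: a=1 ⇒ p=1588459, q=118727
i=13: a=2 ⇒ p=4190210, q=313191
fundamental: x₁=4190210, y₁=313191  (since 17557859844100 − 179·98088602481 = 1)

4190210 313191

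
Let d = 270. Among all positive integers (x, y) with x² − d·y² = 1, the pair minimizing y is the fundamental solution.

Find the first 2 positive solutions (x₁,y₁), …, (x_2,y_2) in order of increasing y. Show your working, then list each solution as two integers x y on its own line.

√270 → a₀=16, period (2,3,6,3,2,32); ℓ=6 even so k=5
k=0  a_k=16  p_k/q_k = 16/1
…
k=2  a_k=3  p_k/q_k = 115/7
k=3  a_k=6  p_k/q_k = 723/44
k=4  a_k=3  p_k/q_k = 2284/139
k=5  a_k=2  p_k/q_k = 5291/322
(x₁, y₁) = (5291, 322);  5291² − 270·322² = 1 ✓
(x_2, y_2) = (5291·5291 + 270·322·322, 5291·322 + 322·5291) = (55989361, 3407404)

5291 322
55989361 3407404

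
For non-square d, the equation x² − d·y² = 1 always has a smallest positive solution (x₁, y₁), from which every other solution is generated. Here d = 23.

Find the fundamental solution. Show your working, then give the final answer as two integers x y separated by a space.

24 5

[4; 1,3,1,8] for √23; ℓ=4 ⇒ convergent index 3
a_0=4:  p_0=4·1+0=4,  q_0=4·0+1=1
a_1=1:  p_1=1·4+1=5,  q_1=1·1+0=1
a_2=3:  p_2=3·5+4=19,  q_2=3·1+1=4
a_3=1:  p_3=1·19+5=24,  q_3=1·4+1=5
(x₁, y₁) = (24, 5);  24² − 23·5² = 1 ✓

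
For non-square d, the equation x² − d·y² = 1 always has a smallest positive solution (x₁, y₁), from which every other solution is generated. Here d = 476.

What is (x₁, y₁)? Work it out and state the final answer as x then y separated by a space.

√476 = [21; 1,4,2,10,2,4,1,42, …], period ℓ=8 (even) → k=7
step 0: (21, 1)  from 21·(1,0) + (0,1)
step 1: (22, 1)  from 1·(21,1) + (1,0)
…
step 3: (240, 11)  from 2·(109,5) + (22,1)
…
step 5: (5258, 241)  from 2·(2509,115) + (240,11)
step 6: (23541, 1079)  from 4·(5258,241) + (2509,115)
step 7: (28799, 1320)  from 1·(23541,1079) + (5258,241)
→ (28799, 1320).  Check: 28799²=829382401, 476·1320²=829382400, difference 1.

28799 1320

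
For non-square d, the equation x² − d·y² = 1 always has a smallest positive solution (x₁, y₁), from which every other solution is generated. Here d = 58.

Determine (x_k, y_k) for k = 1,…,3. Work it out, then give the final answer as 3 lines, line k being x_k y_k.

19603 2574
768555217 100916244
30131975818099 3956522259690

d=58: √d = [7; 1,1,1,1,1,1,14] (ℓ=7, odd), read p_13/q_13
a_0=7:  p_0=7·1+0=7,  q_0=7·0+1=1
a_1=1:  p_1=1·7+1=8,  q_1=1·1+0=1
a_2=1:  p_2=1·8+7=15,  q_2=1·1+1=2
a_3=1:  p_3=1·15+8=23,  q_3=1·2+1=3
a_4=1:  p_4=1·23+15=38,  q_4=1·3+2=5
a_5=1:  p_5=1·38+23=61,  q_5=1·5+3=8
…
a_7=14:  p_7=14·99+61=1447,  q_7=14·13+8=190
…
a_9=1:  p_9=1·1546+1447=2993,  q_9=1·203+190=393
…
a_12=1:  p_12=1·7532+4539=12071,  q_12=1·989+596=1585
a_13=1:  p_13=1·12071+7532=19603,  q_13=1·1585+989=2574
→ (19603, 2574).  Check: 19603²=384277609, 58·2574²=384277608, difference 1.
n=2: (19603,2574)∘(19603,2574) = (19603·19603+58·2574·2574, 19603·2574+2574·19603) = (768555217,100916244)
n=3: (768555217,100916244)∘(19603,2574) = (19603·768555217+58·2574·100916244, 19603·100916244+2574·768555217) = (30131975818099,3956522259690)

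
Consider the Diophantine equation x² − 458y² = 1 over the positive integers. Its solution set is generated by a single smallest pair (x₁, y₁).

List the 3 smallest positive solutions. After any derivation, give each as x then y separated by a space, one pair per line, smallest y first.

22899 1070
1048728401 49003860
48029663286099 2244278779210

√458 = [21; 2,2,42, …], period ℓ=3 (odd) → k=5
step 0: (21, 1)  from 21·(1,0) + (0,1)
…
step 2: (107, 5)  from 2·(43,2) + (21,1)
step 3: (4537, 212)  from 42·(107,5) + (43,2)
step 4: (9181, 429)  from 2·(4537,212) + (107,5)
step 5: (22899, 1070)  from 2·(9181,429) + (4537,212)
(x₁, y₁) = (22899, 1070);  22899² − 458·1070² = 1 ✓
n=2: (22899,1070)∘(22899,1070) = (22899·22899+458·1070·1070, 22899·1070+1070·22899) = (1048728401,49003860)
n=3: (1048728401,49003860)∘(22899,1070) = (22899·1048728401+458·1070·49003860, 22899·49003860+1070·1048728401) = (48029663286099,2244278779210)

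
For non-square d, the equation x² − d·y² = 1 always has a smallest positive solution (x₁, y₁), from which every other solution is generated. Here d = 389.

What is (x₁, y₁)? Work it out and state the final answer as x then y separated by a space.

3287049 166660

√389 = [19; 1,2,1,1,1,1,2,1,38, …], period ℓ=9 (odd) → k=17
k=0  a_k=19  p_k/q_k = 19/1
…
k=2  a_k=2  p_k/q_k = 59/3
k=3  a_k=1  p_k/q_k = 79/4
…
k=6  a_k=1  p_k/q_k = 355/18
…
k=8  a_k=1  p_k/q_k = 1282/65
…
k=10  a_k=1  p_k/q_k = 50925/2582
k=11  a_k=2  p_k/q_k = 151493/7681
…
k=15  a_k=1  p_k/q_k = 910240/46151
k=16  a_k=2  p_k/q_k = 2376809/120509
k=17  a_k=1  p_k/q_k = 3287049/166660
→ (3287049, 166660).  Check: 3287049²=10804691128401, 389·166660²=10804691128400, difference 1.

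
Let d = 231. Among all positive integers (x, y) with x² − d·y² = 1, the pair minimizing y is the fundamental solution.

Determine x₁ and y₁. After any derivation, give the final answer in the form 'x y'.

76 5

√231 → a₀=15, period (5,30); ℓ=2 even so k=1
k=0  a_k=15  p_k/q_k = 15/1
k=1  a_k=5  p_k/q_k = 76/5
→ (76, 5).  Check: 76²=5776, 231·5²=5775, difference 1.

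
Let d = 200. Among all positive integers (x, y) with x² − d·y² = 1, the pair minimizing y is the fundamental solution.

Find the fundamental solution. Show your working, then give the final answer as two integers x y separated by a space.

√200 → a₀=14, period (7,28); ℓ=2 even so k=1
k=0  a_k=14  p_k/q_k = 14/1
k=1  a_k=7  p_k/q_k = 99/7
fundamental: x₁=99, y₁=7  (since 9801 − 200·49 = 1)

99 7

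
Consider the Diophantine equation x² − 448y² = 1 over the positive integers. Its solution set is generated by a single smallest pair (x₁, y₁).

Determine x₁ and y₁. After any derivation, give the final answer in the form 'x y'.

√448 = [21; 6,42, …], period ℓ=2 (even) → k=1
k=0  a_k=21  p_k/q_k = 21/1
k=1  a_k=6  p_k/q_k = 127/6
→ (127, 6).  Check: 127²=16129, 448·6²=16128, difference 1.

127 6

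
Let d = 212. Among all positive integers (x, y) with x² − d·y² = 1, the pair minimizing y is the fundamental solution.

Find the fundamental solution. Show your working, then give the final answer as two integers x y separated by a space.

66249 4550

√212 → a₀=14, period (1,1,3,1,1,…,1,1,28); ℓ=14 even so k=13
i=0: a=14 ⇒ p=14, q=1
…
i=2: a=1 ⇒ p=29, q=2
i=3: a=3 ⇒ p=102, q=7
…
i=6: a=1 ⇒ p=364, q=25
…
i=8: a=1 ⇒ p=2781, q=191
…
i=12: a=1 ⇒ p=37114, q=2549
i=13: a=1 ⇒ p=66249, q=4550
→ (66249, 4550).  Check: 66249²=4388930001, 212·4550²=4388930000, difference 1.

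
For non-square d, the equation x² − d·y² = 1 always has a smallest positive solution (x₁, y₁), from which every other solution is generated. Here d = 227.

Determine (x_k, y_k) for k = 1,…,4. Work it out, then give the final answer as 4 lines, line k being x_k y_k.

226 15
102151 6780
46172026 3064545
20869653601 1385167560

[15; 15,30] for √227; ℓ=2 ⇒ convergent index 1
k=0  a_k=15  p_k/q_k = 15/1
k=1  a_k=15  p_k/q_k = 226/15
→ (226, 15).  Check: 226²=51076, 227·15²=51075, difference 1.
k=2:  x_2 = 226·226+227·15·15 = 102151,  y_2 = 226·15+15·226 = 6780
k=3:  x_3 = 226·102151+227·15·6780 = 46172026,  y_3 = 226·6780+15·102151 = 3064545
k=4:  x_4 = 226·46172026+227·15·3064545 = 20869653601,  y_4 = 226·3064545+15·46172026 = 1385167560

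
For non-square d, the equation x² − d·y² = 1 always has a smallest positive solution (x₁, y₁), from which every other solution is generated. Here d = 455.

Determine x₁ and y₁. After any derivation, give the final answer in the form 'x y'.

√455 = [21; 3,42, …], period ℓ=2 (even) → k=1
k=0  a_k=21  p_k/q_k = 21/1
k=1  a_k=3  p_k/q_k = 64/3
fundamental: x₁=64, y₁=3  (since 4096 − 455·9 = 1)

64 3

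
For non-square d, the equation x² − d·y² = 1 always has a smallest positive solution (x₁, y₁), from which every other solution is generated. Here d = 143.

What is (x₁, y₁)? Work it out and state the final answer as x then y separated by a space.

√143 → a₀=11, period (1,22); ℓ=2 even so k=1
i=0: a=11 ⇒ p=11, q=1
i=1: a=1 ⇒ p=12, q=1
fundamental: x₁=12, y₁=1  (since 144 − 143·1 = 1)

12 1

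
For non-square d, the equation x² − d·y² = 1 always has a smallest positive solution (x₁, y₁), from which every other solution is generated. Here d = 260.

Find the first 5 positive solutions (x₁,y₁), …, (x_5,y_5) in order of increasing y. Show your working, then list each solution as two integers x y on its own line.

129 8
33281 2064
8586369 532504
2215249921 137383968
571525893249 35444531240

[16; 8,32] for √260; ℓ=2 ⇒ convergent index 1
k=0  a_k=16  p_k/q_k = 16/1
k=1  a_k=8  p_k/q_k = 129/8
fundamental: x₁=129, y₁=8  (since 16641 − 260·64 = 1)
k=2:  x_2 = 129·129+260·8·8 = 33281,  y_2 = 129·8+8·129 = 2064
k=3:  x_3 = 129·33281+260·8·2064 = 8586369,  y_3 = 129·2064+8·33281 = 532504
k=4:  x_4 = 129·8586369+260·8·532504 = 2215249921,  y_4 = 129·532504+8·8586369 = 137383968
k=5:  x_5 = 129·2215249921+260·8·137383968 = 571525893249,  y_5 = 129·137383968+8·2215249921 = 35444531240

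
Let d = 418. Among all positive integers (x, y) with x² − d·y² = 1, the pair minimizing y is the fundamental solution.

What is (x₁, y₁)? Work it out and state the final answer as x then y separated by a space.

33857 1656

[20; 2,4,20,4,2,40] for √418; ℓ=6 ⇒ convergent index 5
step 0: (20, 1)  from 20·(1,0) + (0,1)
…
step 2: (184, 9)  from 4·(41,2) + (20,1)
…
step 4: (15068, 737)  from 4·(3721,182) + (184,9)
step 5: (33857, 1656)  from 2·(15068,737) + (3721,182)
(x₁, y₁) = (33857, 1656);  33857² − 418·1656² = 1 ✓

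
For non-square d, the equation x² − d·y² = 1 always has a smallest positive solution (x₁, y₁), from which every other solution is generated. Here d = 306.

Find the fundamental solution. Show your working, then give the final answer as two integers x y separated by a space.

√306 → a₀=17, period (2,34); ℓ=2 even so k=1
k=0  a_k=17  p_k/q_k = 17/1
k=1  a_k=2  p_k/q_k = 35/2
→ (35, 2).  Check: 35²=1225, 306·2²=1224, difference 1.

35 2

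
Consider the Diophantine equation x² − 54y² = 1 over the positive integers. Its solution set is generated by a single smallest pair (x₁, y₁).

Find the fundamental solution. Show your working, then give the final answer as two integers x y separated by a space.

485 66

√54 = [7; 2,1,6,1,2,14, …], period ℓ=6 (even) → k=5
k=0  a_k=7  p_k/q_k = 7/1
k=1  a_k=2  p_k/q_k = 15/2
…
k=3  a_k=6  p_k/q_k = 147/20
k=4  a_k=1  p_k/q_k = 169/23
k=5  a_k=2  p_k/q_k = 485/66
(x₁, y₁) = (485, 66);  485² − 54·66² = 1 ✓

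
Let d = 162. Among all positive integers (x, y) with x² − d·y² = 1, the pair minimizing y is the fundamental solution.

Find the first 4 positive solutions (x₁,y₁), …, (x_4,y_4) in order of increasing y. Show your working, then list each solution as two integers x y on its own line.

√162 = [12; 1,2,1,2,12,2,1,2,1,24, …], period ℓ=10 (even) → k=9
i=0: a=12 ⇒ p=12, q=1
i=1: a=1 ⇒ p=13, q=1
i=2: a=2 ⇒ p=38, q=3
i=3: a=1 ⇒ p=51, q=4
i=4: a=2 ⇒ p=140, q=11
…
i=8: a=2 ⇒ p=14268, q=1121
i=9: a=1 ⇒ p=19601, q=1540
fundamental: x₁=19601, y₁=1540  (since 384199201 − 162·2371600 = 1)
(x_2, y_2) = (19601·19601 + 162·1540·1540, 19601·1540 + 1540·19601) = (768398401, 60371080)
(x_3, y_3) = (19601·768398401 + 162·1540·60371080, 19601·60371080 + 1540·768398401) = (30122754096401, 2366667076620)
(x_4, y_4) = (19601·30122754096401 + 162·1540·2366667076620, 19601·2366667076620 + 1540·30122754096401) = (1180872205318713601, 92778082677286160)

19601 1540
768398401 60371080
30122754096401 2366667076620
1180872205318713601 92778082677286160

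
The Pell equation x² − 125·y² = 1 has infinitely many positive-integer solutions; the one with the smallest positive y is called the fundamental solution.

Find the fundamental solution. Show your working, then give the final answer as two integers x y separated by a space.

930249 83204

√125 = [11; 5,1,1,5,22, …], period ℓ=5 (odd) → k=9
k=0  a_k=11  p_k/q_k = 11/1
k=1  a_k=5  p_k/q_k = 56/5
…
k=3  a_k=1  p_k/q_k = 123/11
k=4  a_k=5  p_k/q_k = 682/61
k=5  a_k=22  p_k/q_k = 15127/1353
k=6  a_k=5  p_k/q_k = 76317/6826
k=7  a_k=1  p_k/q_k = 91444/8179
k=8  a_k=1  p_k/q_k = 167761/15005
k=9  a_k=5  p_k/q_k = 930249/83204
fundamental: x₁=930249, y₁=83204  (since 865363202001 − 125·6922905616 = 1)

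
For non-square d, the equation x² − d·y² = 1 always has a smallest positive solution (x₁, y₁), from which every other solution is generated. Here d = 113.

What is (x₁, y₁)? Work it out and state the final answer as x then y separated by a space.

√113 → a₀=10, period (1,1,1,2,2,1,1,1,20); ℓ=9 odd so k=17
step 0: (10, 1)  from 10·(1,0) + (0,1)
step 1: (11, 1)  from 1·(10,1) + (1,0)
step 2: (21, 2)  from 1·(11,1) + (10,1)
…
step 4: (85, 8)  from 2·(32,3) + (21,2)
…
step 6: (287, 27)  from 1·(202,19) + (85,8)
…
step 8: (776, 73)  from 1·(489,46) + (287,27)
step 9: (16009, 1506)  from 20·(776,73) + (489,46)
step 10: (16785, 1579)  from 1·(16009,1506) + (776,73)
…
step 12: (49579, 4664)  from 1·(32794,3085) + (16785,1579)
step 13: (131952, 12413)  from 2·(49579,4664) + (32794,3085)
step 14: (313483, 29490)  from 2·(131952,12413) + (49579,4664)
step 15: (445435, 41903)  from 1·(313483,29490) + (131952,12413)
step 16: (758918, 71393)  from 1·(445435,41903) + (313483,29490)
step 17: (1204353, 113296)  from 1·(758918,71393) + (445435,41903)
fundamental: x₁=1204353, y₁=113296  (since 1450466148609 − 113·12835983616 = 1)

1204353 113296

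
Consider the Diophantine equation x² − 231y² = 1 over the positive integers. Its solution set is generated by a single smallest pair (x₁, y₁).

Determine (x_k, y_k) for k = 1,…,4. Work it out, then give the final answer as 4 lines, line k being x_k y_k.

76 5
11551 760
1755676 115515
266851201 17557520

[15; 5,30] for √231; ℓ=2 ⇒ convergent index 1
i=0: a=15 ⇒ p=15, q=1
i=1: a=5 ⇒ p=76, q=5
(x₁, y₁) = (76, 5);  76² − 231·5² = 1 ✓
(76+5√231)^2 = 11551 + 760√231
(76+5√231)^3 = 1755676 + 115515√231
(76+5√231)^4 = 266851201 + 17557520√231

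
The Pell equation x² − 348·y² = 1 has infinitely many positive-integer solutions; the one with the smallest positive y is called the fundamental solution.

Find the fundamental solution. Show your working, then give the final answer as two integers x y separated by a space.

1567 84

d=348: √d = [18; 1,1,1,8,1,1,1,36] (ℓ=8, even), read p_7/q_7
i=0: a=18 ⇒ p=18, q=1
i=1: a=1 ⇒ p=19, q=1
…
i=3: a=1 ⇒ p=56, q=3
i=4: a=8 ⇒ p=485, q=26
…
i=6: a=1 ⇒ p=1026, q=55
i=7: a=1 ⇒ p=1567, q=84
fundamental: x₁=1567, y₁=84  (since 2455489 − 348·7056 = 1)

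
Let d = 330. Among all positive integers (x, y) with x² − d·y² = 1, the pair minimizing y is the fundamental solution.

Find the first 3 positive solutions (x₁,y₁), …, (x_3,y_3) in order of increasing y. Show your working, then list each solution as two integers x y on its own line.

109 6
23761 1308
5179789 285138

d=330: √d = [18; 6,36] (ℓ=2, even), read p_1/q_1
i=0: a=18 ⇒ p=18, q=1
i=1: a=6 ⇒ p=109, q=6
→ (109, 6).  Check: 109²=11881, 330·6²=11880, difference 1.
(109+6√330)^2 = 23761 + 1308√330
(109+6√330)^3 = 5179789 + 285138√330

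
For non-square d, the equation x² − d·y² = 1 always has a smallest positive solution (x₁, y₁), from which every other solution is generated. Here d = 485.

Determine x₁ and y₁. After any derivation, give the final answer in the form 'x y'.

√485 = [22; 44, …], period ℓ=1 (odd) → k=1
k=0  a_k=22  p_k/q_k = 22/1
k=1  a_k=44  p_k/q_k = 969/44
(x₁, y₁) = (969, 44);  969² − 485·44² = 1 ✓

969 44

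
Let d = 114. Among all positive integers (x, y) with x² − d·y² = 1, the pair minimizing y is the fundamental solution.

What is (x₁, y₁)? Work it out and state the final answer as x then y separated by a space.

d=114: √d = [10; 1,2,10,2,1,20] (ℓ=6, even), read p_5/q_5
k=0  a_k=10  p_k/q_k = 10/1
k=1  a_k=1  p_k/q_k = 11/1
…
k=3  a_k=10  p_k/q_k = 331/31
k=4  a_k=2  p_k/q_k = 694/65
k=5  a_k=1  p_k/q_k = 1025/96
(x₁, y₁) = (1025, 96);  1025² − 114·96² = 1 ✓

1025 96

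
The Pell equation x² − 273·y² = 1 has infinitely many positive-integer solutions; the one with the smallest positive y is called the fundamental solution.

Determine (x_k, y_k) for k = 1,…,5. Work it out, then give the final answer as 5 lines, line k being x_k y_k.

727 44
1057057 63976
1536960151 93021060
2234739002497 135252557264
3249308972670487 196657125240796

√273 = [16; 1,1,10,1,1,32, …], period ℓ=6 (even) → k=5
step 0: (16, 1)  from 16·(1,0) + (0,1)
step 1: (17, 1)  from 1·(16,1) + (1,0)
step 2: (33, 2)  from 1·(17,1) + (16,1)
…
step 4: (380, 23)  from 1·(347,21) + (33,2)
step 5: (727, 44)  from 1·(380,23) + (347,21)
fundamental: x₁=727, y₁=44  (since 528529 − 273·1936 = 1)
(x_2, y_2) = (727·727 + 273·44·44, 727·44 + 44·727) = (1057057, 63976)
(x_3, y_3) = (727·1057057 + 273·44·63976, 727·63976 + 44·1057057) = (1536960151, 93021060)
(x_4, y_4) = (727·1536960151 + 273·44·93021060, 727·93021060 + 44·1536960151) = (2234739002497, 135252557264)
(x_5, y_5) = (727·2234739002497 + 273·44·135252557264, 727·135252557264 + 44·2234739002497) = (3249308972670487, 196657125240796)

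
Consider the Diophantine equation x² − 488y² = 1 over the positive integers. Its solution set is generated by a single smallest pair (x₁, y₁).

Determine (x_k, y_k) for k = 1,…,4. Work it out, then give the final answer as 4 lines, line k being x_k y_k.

√488 → a₀=22, period (11,44); ℓ=2 even so k=1
i=0: a=22 ⇒ p=22, q=1
i=1: a=11 ⇒ p=243, q=11
fundamental: x₁=243, y₁=11  (since 59049 − 488·121 = 1)
(x_2, y_2) = (243·243 + 488·11·11, 243·11 + 11·243) = (118097, 5346)
(x_3, y_3) = (243·118097 + 488·11·5346, 243·5346 + 11·118097) = (57394899, 2598145)
(x_4, y_4) = (243·57394899 + 488·11·2598145, 243·2598145 + 11·57394899) = (27893802817, 1262693124)

243 11
118097 5346
57394899 2598145
27893802817 1262693124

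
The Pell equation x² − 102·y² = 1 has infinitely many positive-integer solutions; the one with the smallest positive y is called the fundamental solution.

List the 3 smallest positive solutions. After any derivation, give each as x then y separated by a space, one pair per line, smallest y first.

101 10
20401 2020
4120901 408030

[10; 10,20] for √102; ℓ=2 ⇒ convergent index 1
k=0  a_k=10  p_k/q_k = 10/1
k=1  a_k=10  p_k/q_k = 101/10
(x₁, y₁) = (101, 10);  101² − 102·10² = 1 ✓
k=2:  x_2 = 101·101+102·10·10 = 20401,  y_2 = 101·10+10·101 = 2020
k=3:  x_3 = 101·20401+102·10·2020 = 4120901,  y_3 = 101·2020+10·20401 = 408030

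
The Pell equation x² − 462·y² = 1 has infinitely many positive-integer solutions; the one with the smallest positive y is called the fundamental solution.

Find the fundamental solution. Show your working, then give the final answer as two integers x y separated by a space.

d=462: √d = [21; 2,42] (ℓ=2, even), read p_1/q_1
step 0: (21, 1)  from 21·(1,0) + (0,1)
step 1: (43, 2)  from 2·(21,1) + (1,0)
fundamental: x₁=43, y₁=2  (since 1849 − 462·4 = 1)

43 2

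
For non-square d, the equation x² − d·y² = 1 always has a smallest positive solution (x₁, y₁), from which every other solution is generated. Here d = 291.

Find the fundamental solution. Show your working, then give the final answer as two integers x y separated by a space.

290 17

√291 → a₀=17, period (17,34); ℓ=2 even so k=1
a_0=17:  p_0=17·1+0=17,  q_0=17·0+1=1
a_1=17:  p_1=17·17+1=290,  q_1=17·1+0=17
fundamental: x₁=290, y₁=17  (since 84100 − 291·289 = 1)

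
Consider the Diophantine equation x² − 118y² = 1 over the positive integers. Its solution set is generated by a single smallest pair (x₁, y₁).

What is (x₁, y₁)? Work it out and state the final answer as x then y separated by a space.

306917 28254

[10; 1,6,3,2,10,2,3,6,1,20] for √118; ℓ=10 ⇒ convergent index 9
k=0  a_k=10  p_k/q_k = 10/1
k=1  a_k=1  p_k/q_k = 11/1
k=2  a_k=6  p_k/q_k = 76/7
k=3  a_k=3  p_k/q_k = 239/22
k=4  a_k=2  p_k/q_k = 554/51
k=5  a_k=10  p_k/q_k = 5779/532
k=6  a_k=2  p_k/q_k = 12112/1115
k=7  a_k=3  p_k/q_k = 42115/3877
k=8  a_k=6  p_k/q_k = 264802/24377
k=9  a_k=1  p_k/q_k = 306917/28254
(x₁, y₁) = (306917, 28254);  306917² − 118·28254² = 1 ✓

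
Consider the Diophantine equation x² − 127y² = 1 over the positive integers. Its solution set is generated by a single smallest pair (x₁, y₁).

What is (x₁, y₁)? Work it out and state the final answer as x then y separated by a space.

√127 = [11; 3,1,2,2,7,11,7,2,2,1,3,22, …], period ℓ=12 (even) → k=11
k=0  a_k=11  p_k/q_k = 11/1
k=1  a_k=3  p_k/q_k = 34/3
k=2  a_k=1  p_k/q_k = 45/4
…
k=7  a_k=7  p_k/q_k = 171701/15236
k=8  a_k=2  p_k/q_k = 367620/32621
…
k=10  a_k=1  p_k/q_k = 1274561/113099
k=11  a_k=3  p_k/q_k = 4730624/419775
(x₁, y₁) = (4730624, 419775);  4730624² − 127·419775² = 1 ✓

4730624 419775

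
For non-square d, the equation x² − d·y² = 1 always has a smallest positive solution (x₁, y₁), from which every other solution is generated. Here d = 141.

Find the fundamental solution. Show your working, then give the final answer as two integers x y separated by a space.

95 8

√141 = [11; 1,6,1,22, …], period ℓ=4 (even) → k=3
k=0  a_k=11  p_k/q_k = 11/1
…
k=2  a_k=6  p_k/q_k = 83/7
k=3  a_k=1  p_k/q_k = 95/8
fundamental: x₁=95, y₁=8  (since 9025 − 141·64 = 1)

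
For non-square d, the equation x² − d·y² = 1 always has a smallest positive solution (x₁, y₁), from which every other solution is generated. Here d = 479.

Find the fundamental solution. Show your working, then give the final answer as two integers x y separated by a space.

√479 → a₀=21, period (1,7,1,3,2,21,2,3,1,7,1,42); ℓ=12 even so k=11
k=0  a_k=21  p_k/q_k = 21/1
k=1  a_k=1  p_k/q_k = 22/1
…
k=3  a_k=1  p_k/q_k = 197/9
k=4  a_k=3  p_k/q_k = 766/35
…
k=6  a_k=21  p_k/q_k = 37075/1694
…
k=8  a_k=3  p_k/q_k = 264712/12095
k=9  a_k=1  p_k/q_k = 340591/15562
k=10  a_k=7  p_k/q_k = 2648849/121029
k=11  a_k=1  p_k/q_k = 2989440/136591
fundamental: x₁=2989440, y₁=136591  (since 8936751513600 − 479·18657101281 = 1)

2989440 136591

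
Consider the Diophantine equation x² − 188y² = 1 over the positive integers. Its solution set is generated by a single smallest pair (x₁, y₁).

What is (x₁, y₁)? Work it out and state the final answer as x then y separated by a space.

d=188: √d = [13; 1,2,2,6,2,2,1,26] (ℓ=8, even), read p_7/q_7
a_0=13:  p_0=13·1+0=13,  q_0=13·0+1=1
a_1=1:  p_1=1·13+1=14,  q_1=1·1+0=1
a_2=2:  p_2=2·14+13=41,  q_2=2·1+1=3
a_3=2:  p_3=2·41+14=96,  q_3=2·3+1=7
…
a_6=2:  p_6=2·1330+617=3277,  q_6=2·97+45=239
a_7=1:  p_7=1·3277+1330=4607,  q_7=1·239+97=336
fundamental: x₁=4607, y₁=336  (since 21224449 − 188·112896 = 1)

4607 336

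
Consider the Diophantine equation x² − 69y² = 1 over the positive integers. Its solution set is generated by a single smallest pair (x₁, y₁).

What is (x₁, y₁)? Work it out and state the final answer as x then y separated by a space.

[8; 3,3,1,4,1,3,3,16] for √69; ℓ=8 ⇒ convergent index 7
k=0  a_k=8  p_k/q_k = 8/1
k=1  a_k=3  p_k/q_k = 25/3
k=2  a_k=3  p_k/q_k = 83/10
k=3  a_k=1  p_k/q_k = 108/13
k=4  a_k=4  p_k/q_k = 515/62
k=5  a_k=1  p_k/q_k = 623/75
k=6  a_k=3  p_k/q_k = 2384/287
k=7  a_k=3  p_k/q_k = 7775/936
fundamental: x₁=7775, y₁=936  (since 60450625 − 69·876096 = 1)

7775 936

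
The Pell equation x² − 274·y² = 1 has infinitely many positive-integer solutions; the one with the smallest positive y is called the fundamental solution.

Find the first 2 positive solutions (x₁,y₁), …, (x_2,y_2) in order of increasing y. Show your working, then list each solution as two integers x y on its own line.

[16; 1,1,4,4,1,1,32] for √274; ℓ=7 ⇒ convergent index 13
a_0=16:  p_0=16·1+0=16,  q_0=16·0+1=1
a_1=1:  p_1=1·16+1=17,  q_1=1·1+0=1
…
a_3=4:  p_3=4·33+17=149,  q_3=4·2+1=9
…
a_8=1:  p_8=1·45802+1407=47209,  q_8=1·2767+85=2852
…
a_10=4:  p_10=4·93011+47209=419253,  q_10=4·5619+2852=25328
…
a_12=1:  p_12=1·1770023+419253=2189276,  q_12=1·106931+25328=132259
a_13=1:  p_13=1·2189276+1770023=3959299,  q_13=1·132259+106931=239190
→ (3959299, 239190).  Check: 3959299²=15676048571401, 274·239190²=15676048571400, difference 1.
(x_2, y_2) = (3959299·3959299 + 274·239190·239190, 3959299·239190 + 239190·3959299) = (31352097142801, 1894049455620)

3959299 239190
31352097142801 1894049455620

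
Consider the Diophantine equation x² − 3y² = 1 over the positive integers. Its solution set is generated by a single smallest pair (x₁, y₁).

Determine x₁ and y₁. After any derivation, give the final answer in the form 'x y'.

2 1

√3 = [1; 1,2, …], period ℓ=2 (even) → k=1
step 0: (1, 1)  from 1·(1,0) + (0,1)
step 1: (2, 1)  from 1·(1,1) + (1,0)
→ (2, 1).  Check: 2²=4, 3·1²=3, difference 1.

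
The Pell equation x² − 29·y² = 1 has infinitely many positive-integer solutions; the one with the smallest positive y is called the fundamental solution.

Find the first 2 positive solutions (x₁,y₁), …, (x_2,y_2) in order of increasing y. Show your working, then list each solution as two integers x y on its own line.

9801 1820
192119201 35675640

√29 → a₀=5, period (2,1,1,2,10); ℓ=5 odd so k=9
k=0  a_k=5  p_k/q_k = 5/1
k=1  a_k=2  p_k/q_k = 11/2
…
k=3  a_k=1  p_k/q_k = 27/5
k=4  a_k=2  p_k/q_k = 70/13
k=5  a_k=10  p_k/q_k = 727/135
k=6  a_k=2  p_k/q_k = 1524/283
…
k=8  a_k=1  p_k/q_k = 3775/701
k=9  a_k=2  p_k/q_k = 9801/1820
→ (9801, 1820).  Check: 9801²=96059601, 29·1820²=96059600, difference 1.
k=2:  x_2 = 9801·9801+29·1820·1820 = 192119201,  y_2 = 9801·1820+1820·9801 = 35675640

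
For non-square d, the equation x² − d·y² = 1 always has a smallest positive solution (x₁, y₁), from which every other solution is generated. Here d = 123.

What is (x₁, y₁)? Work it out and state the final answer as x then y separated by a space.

√123 → a₀=11, period (11,22); ℓ=2 even so k=1
i=0: a=11 ⇒ p=11, q=1
i=1: a=11 ⇒ p=122, q=11
fundamental: x₁=122, y₁=11  (since 14884 − 123·121 = 1)

122 11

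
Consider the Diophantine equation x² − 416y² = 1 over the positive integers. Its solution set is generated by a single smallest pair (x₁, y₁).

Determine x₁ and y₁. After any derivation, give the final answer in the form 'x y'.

5201 255

√416 → a₀=20, period (2,1,1,9,1,1,2,40); ℓ=8 even so k=7
i=0: a=20 ⇒ p=20, q=1
i=1: a=2 ⇒ p=41, q=2
i=2: a=1 ⇒ p=61, q=3
i=3: a=1 ⇒ p=102, q=5
i=4: a=9 ⇒ p=979, q=48
i=5: a=1 ⇒ p=1081, q=53
i=6: a=1 ⇒ p=2060, q=101
i=7: a=2 ⇒ p=5201, q=255
(x₁, y₁) = (5201, 255);  5201² − 416·255² = 1 ✓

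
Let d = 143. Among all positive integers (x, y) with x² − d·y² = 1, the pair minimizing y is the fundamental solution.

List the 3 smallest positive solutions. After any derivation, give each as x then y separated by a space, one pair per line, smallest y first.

[11; 1,22] for √143; ℓ=2 ⇒ convergent index 1
a_0=11:  p_0=11·1+0=11,  q_0=11·0+1=1
a_1=1:  p_1=1·11+1=12,  q_1=1·1+0=1
(x₁, y₁) = (12, 1);  12² − 143·1² = 1 ✓
n=2: (12,1)∘(12,1) = (12·12+143·1·1, 12·1+1·12) = (287,24)
n=3: (287,24)∘(12,1) = (12·287+143·1·24, 12·24+1·287) = (6876,575)

12 1
287 24
6876 575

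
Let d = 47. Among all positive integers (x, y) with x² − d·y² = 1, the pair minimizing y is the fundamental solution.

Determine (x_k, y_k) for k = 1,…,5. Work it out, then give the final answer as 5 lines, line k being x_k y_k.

48 7
4607 672
442224 64505
42448897 6191808
4074651888 594349063

[6; 1,5,1,12] for √47; ℓ=4 ⇒ convergent index 3
a_0=6:  p_0=6·1+0=6,  q_0=6·0+1=1
a_1=1:  p_1=1·6+1=7,  q_1=1·1+0=1
a_2=5:  p_2=5·7+6=41,  q_2=5·1+1=6
a_3=1:  p_3=1·41+7=48,  q_3=1·6+1=7
(x₁, y₁) = (48, 7);  48² − 47·7² = 1 ✓
(48+7√47)^2 = 4607 + 672√47
(48+7√47)^3 = 442224 + 64505√47
(48+7√47)^4 = 42448897 + 6191808√47
(48+7√47)^5 = 4074651888 + 594349063√47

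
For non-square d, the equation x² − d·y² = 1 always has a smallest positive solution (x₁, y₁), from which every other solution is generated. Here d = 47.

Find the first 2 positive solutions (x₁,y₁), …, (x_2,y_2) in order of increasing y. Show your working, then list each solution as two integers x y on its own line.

48 7
4607 672

√47 = [6; 1,5,1,12, …], period ℓ=4 (even) → k=3
k=0  a_k=6  p_k/q_k = 6/1
k=1  a_k=1  p_k/q_k = 7/1
k=2  a_k=5  p_k/q_k = 41/6
k=3  a_k=1  p_k/q_k = 48/7
fundamental: x₁=48, y₁=7  (since 2304 − 47·49 = 1)
(x_2, y_2) = (48·48 + 47·7·7, 48·7 + 7·48) = (4607, 672)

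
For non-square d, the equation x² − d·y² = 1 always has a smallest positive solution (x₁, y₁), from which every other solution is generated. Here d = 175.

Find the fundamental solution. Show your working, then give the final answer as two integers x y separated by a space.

2024 153

√175 → a₀=13, period (4,2,1,2,4,26); ℓ=6 even so k=5
a_0=13:  p_0=13·1+0=13,  q_0=13·0+1=1
…
a_2=2:  p_2=2·53+13=119,  q_2=2·4+1=9
…
a_4=2:  p_4=2·172+119=463,  q_4=2·13+9=35
a_5=4:  p_5=4·463+172=2024,  q_5=4·35+13=153
fundamental: x₁=2024, y₁=153  (since 4096576 − 175·23409 = 1)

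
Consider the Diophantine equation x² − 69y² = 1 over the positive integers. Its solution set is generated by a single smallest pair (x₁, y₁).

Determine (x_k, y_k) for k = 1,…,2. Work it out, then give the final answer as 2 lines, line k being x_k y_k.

√69 → a₀=8, period (3,3,1,4,1,3,3,16); ℓ=8 even so k=7
k=0  a_k=8  p_k/q_k = 8/1
…
k=4  a_k=4  p_k/q_k = 515/62
k=5  a_k=1  p_k/q_k = 623/75
k=6  a_k=3  p_k/q_k = 2384/287
k=7  a_k=3  p_k/q_k = 7775/936
fundamental: x₁=7775, y₁=936  (since 60450625 − 69·876096 = 1)
k=2:  x_2 = 7775·7775+69·936·936 = 120901249,  y_2 = 7775·936+936·7775 = 14554800

7775 936
120901249 14554800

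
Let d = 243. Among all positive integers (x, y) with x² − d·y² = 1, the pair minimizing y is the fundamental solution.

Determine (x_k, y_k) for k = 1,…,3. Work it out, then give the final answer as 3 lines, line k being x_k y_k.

70226 4505
9863382151 632736260
1385331749802026 88869073185015

d=243: √d = [15; 1,1,2,3,15,3,2,1,1,30] (ℓ=10, even), read p_9/q_9
step 0: (15, 1)  from 15·(1,0) + (0,1)
…
step 8: (41325, 2651)  from 1·(28901,1854) + (12424,797)
step 9: (70226, 4505)  from 1·(41325,2651) + (28901,1854)
fundamental: x₁=70226, y₁=4505  (since 4931691076 − 243·20295025 = 1)
(x_2, y_2) = (70226·70226 + 243·4505·4505, 70226·4505 + 4505·70226) = (9863382151, 632736260)
(x_3, y_3) = (70226·9863382151 + 243·4505·632736260, 70226·632736260 + 4505·9863382151) = (1385331749802026, 88869073185015)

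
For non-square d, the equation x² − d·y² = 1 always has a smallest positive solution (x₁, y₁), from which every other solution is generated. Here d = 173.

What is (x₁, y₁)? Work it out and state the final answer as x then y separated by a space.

2499849 190060

√173 → a₀=13, period (6,1,1,6,26); ℓ=5 odd so k=9
a_0=13:  p_0=13·1+0=13,  q_0=13·0+1=1
a_1=6:  p_1=6·13+1=79,  q_1=6·1+0=6
a_2=1:  p_2=1·79+13=92,  q_2=1·6+1=7
…
a_4=6:  p_4=6·171+92=1118,  q_4=6·13+7=85
a_5=26:  p_5=26·1118+171=29239,  q_5=26·85+13=2223
…
a_7=1:  p_7=1·176552+29239=205791,  q_7=1·13423+2223=15646
a_8=1:  p_8=1·205791+176552=382343,  q_8=1·15646+13423=29069
a_9=6:  p_9=6·382343+205791=2499849,  q_9=6·29069+15646=190060
→ (2499849, 190060).  Check: 2499849²=6249245022801, 173·190060²=6249245022800, difference 1.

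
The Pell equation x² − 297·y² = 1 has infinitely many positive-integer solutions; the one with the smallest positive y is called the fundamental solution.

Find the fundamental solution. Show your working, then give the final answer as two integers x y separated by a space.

48599 2820

√297 = [17; 4,3,1,1,2,1,1,3,4,34, …], period ℓ=10 (even) → k=9
step 0: (17, 1)  from 17·(1,0) + (0,1)
…
step 8: (11357, 659)  from 3·(3171,184) + (1844,107)
step 9: (48599, 2820)  from 4·(11357,659) + (3171,184)
→ (48599, 2820).  Check: 48599²=2361862801, 297·2820²=2361862800, difference 1.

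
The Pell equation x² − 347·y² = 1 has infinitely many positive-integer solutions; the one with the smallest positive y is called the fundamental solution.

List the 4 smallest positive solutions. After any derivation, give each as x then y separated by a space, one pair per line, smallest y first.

[18; 1,1,1,2,4,…,1,1,36] for √347; ℓ=14 ⇒ convergent index 13
i=0: a=18 ⇒ p=18, q=1
…
i=2: a=1 ⇒ p=37, q=2
i=3: a=1 ⇒ p=56, q=3
i=4: a=2 ⇒ p=149, q=8
i=5: a=4 ⇒ p=652, q=35
…
i=7: a=17 ⇒ p=14269, q=766
i=8: a=1 ⇒ p=15070, q=809
…
i=10: a=2 ⇒ p=164168, q=8813
i=11: a=1 ⇒ p=238717, q=12815
i=12: a=1 ⇒ p=402885, q=21628
i=13: a=1 ⇒ p=641602, q=34443
(x₁, y₁) = (641602, 34443);  641602² − 347·34443² = 1 ✓
(641602+34443√347)^2 = 823306252807 + 44197395372√347
(641602+34443√347)^3 = 1056469876826312026 + 56714274530897445√347
(641602+34443√347)^4 = 1355666371822207590758497 + 72775983935101527618408√347

641602 34443
823306252807 44197395372
1056469876826312026 56714274530897445
1355666371822207590758497 72775983935101527618408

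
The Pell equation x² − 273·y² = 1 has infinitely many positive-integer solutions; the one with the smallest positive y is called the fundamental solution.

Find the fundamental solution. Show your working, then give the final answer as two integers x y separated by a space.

727 44

[16; 1,1,10,1,1,32] for √273; ℓ=6 ⇒ convergent index 5
a_0=16:  p_0=16·1+0=16,  q_0=16·0+1=1
…
a_2=1:  p_2=1·17+16=33,  q_2=1·1+1=2
…
a_4=1:  p_4=1·347+33=380,  q_4=1·21+2=23
a_5=1:  p_5=1·380+347=727,  q_5=1·23+21=44
(x₁, y₁) = (727, 44);  727² − 273·44² = 1 ✓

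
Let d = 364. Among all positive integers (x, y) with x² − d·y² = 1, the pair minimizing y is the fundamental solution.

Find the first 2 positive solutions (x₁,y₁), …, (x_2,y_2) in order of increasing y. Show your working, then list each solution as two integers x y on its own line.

[19; 12,1,2,3,1,8,1,3,2,1,12,38] for √364; ℓ=12 ⇒ convergent index 11
i=0: a=19 ⇒ p=19, q=1
…
i=2: a=1 ⇒ p=248, q=13
…
i=6: a=8 ⇒ p=27607, q=1447
i=7: a=1 ⇒ p=30755, q=1612
i=8: a=3 ⇒ p=119872, q=6283
…
i=10: a=1 ⇒ p=390371, q=20461
i=11: a=12 ⇒ p=4954951, q=259710
→ (4954951, 259710).  Check: 4954951²=24551539412401, 364·259710²=24551539412400, difference 1.
(4954951+259710√364)^2 = 49103078824801 + 2573700648420√364

4954951 259710
49103078824801 2573700648420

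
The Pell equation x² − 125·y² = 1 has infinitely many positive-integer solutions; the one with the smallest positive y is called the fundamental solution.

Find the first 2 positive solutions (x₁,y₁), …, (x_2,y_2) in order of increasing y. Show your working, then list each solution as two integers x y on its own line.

930249 83204
1730726404001 154800875592

√125 → a₀=11, period (5,1,1,5,22); ℓ=5 odd so k=9
k=0  a_k=11  p_k/q_k = 11/1
k=1  a_k=5  p_k/q_k = 56/5
…
k=3  a_k=1  p_k/q_k = 123/11
…
k=5  a_k=22  p_k/q_k = 15127/1353
k=6  a_k=5  p_k/q_k = 76317/6826
k=7  a_k=1  p_k/q_k = 91444/8179
k=8  a_k=1  p_k/q_k = 167761/15005
k=9  a_k=5  p_k/q_k = 930249/83204
fundamental: x₁=930249, y₁=83204  (since 865363202001 − 125·6922905616 = 1)
(x_2, y_2) = (930249·930249 + 125·83204·83204, 930249·83204 + 83204·930249) = (1730726404001, 154800875592)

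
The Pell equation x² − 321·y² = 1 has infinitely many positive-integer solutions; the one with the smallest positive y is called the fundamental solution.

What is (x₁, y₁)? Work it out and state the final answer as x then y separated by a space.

215 12

[17; 1,10,1,34] for √321; ℓ=4 ⇒ convergent index 3
k=0  a_k=17  p_k/q_k = 17/1
…
k=2  a_k=10  p_k/q_k = 197/11
k=3  a_k=1  p_k/q_k = 215/12
→ (215, 12).  Check: 215²=46225, 321·12²=46224, difference 1.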